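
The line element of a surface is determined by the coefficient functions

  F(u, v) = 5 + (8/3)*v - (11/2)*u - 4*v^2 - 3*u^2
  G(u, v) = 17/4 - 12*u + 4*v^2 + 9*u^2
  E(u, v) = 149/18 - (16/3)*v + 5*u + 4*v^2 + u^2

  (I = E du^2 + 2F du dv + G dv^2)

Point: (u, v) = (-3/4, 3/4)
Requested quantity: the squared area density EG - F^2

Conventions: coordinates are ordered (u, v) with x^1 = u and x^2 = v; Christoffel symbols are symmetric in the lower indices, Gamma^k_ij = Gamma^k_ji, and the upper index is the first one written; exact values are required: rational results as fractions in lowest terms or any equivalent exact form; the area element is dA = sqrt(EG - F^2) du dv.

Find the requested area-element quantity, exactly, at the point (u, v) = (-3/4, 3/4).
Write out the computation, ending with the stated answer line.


E = 481/144, F = 115/16, G = 329/16; EG - F^2 = 4903/288

Answer: EG - F^2 = 4903/288


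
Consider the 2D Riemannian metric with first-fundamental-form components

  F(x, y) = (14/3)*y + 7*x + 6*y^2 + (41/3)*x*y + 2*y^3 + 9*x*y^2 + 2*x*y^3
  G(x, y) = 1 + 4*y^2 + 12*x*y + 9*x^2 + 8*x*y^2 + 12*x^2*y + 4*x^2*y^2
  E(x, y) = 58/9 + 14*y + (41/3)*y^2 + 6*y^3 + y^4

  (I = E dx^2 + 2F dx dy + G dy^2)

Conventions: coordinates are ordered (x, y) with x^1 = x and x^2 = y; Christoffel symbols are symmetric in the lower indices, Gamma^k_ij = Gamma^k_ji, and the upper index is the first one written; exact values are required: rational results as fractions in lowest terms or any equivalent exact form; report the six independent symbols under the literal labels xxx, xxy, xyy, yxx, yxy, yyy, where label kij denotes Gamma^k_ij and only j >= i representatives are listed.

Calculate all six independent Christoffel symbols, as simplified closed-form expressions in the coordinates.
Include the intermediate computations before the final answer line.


E = 58/9 + 14*y + (41/3)*y^2 + 6*y^3 + y^4; F = (14/3)*y + 7*x + 6*y^2 + (41/3)*x*y + 2*y^3 + 9*x*y^2 + 2*x*y^3; G = 1 + 4*y^2 + 12*x*y + 9*x^2 + 8*x*y^2 + 12*x^2*y + 4*x^2*y^2
Gamma^k_ij = (1/2) g^{kl} (d_i g_jl + d_j g_il - d_l g_ij), with g^inv = (1/(EG-F^2)) [[G, -F], [-F, E]]
first partials: E_x = 0, E_y = 14 + (82/3)*y + 18*y^2 + 4*y^3, F_x = 7 + (41/3)*y + 9*y^2 + 2*y^3, F_y = 14/3 + 12*y + (41/3)*x + 6*y^2 + 18*x*y + 6*x*y^2, G_x = 12*y + 18*x + 8*y^2 + 24*x*y + 8*x*y^2, G_y = 8*y + 12*x + 16*x*y + 12*x^2 + 8*x^2*y
D = EG - F^2 = 58/9 + 14*y + (53/3)*y^2 + 12*x*y + 9*x^2 + 6*y^3 + 8*x*y^2 + 12*x^2*y + y^4 + 4*x^2*y^2
expanded: Gamma^x_xx = (G E_x - 2F F_x + F E_y)/(2D), Gamma^x_xy = (G E_y - F G_x)/(2D), Gamma^x_yy = (2G F_y - G G_x - F G_y)/(2D), Gamma^y_xx = (2E F_x - E E_y - F E_x)/(2D), Gamma^y_xy = (E G_x - F E_y)/(2D), Gamma^y_yy = (E G_y - 2F F_y + F G_x)/(2D); substitute and cancel common factors

Answer: Gamma_xxx = 0, Gamma_xxy = (18*y^3 + 81*y^2 + 123*y + 63)/(36*x^2*y^2 + 108*x^2*y + 81*x^2 + 72*x*y^2 + 108*x*y + 9*y^4 + 54*y^3 + 159*y^2 + 126*y + 58), Gamma_xyy = (18*x*y^2 + 54*x*y + 42*x + 18*y^2 + 54*y + 42)/(36*x^2*y^2 + 108*x^2*y + 81*x^2 + 72*x*y^2 + 108*x*y + 9*y^4 + 54*y^3 + 159*y^2 + 126*y + 58), Gamma_yxx = 0, Gamma_yxy = (36*x*y^2 + 108*x*y + 81*x + 36*y^2 + 54*y)/(36*x^2*y^2 + 108*x^2*y + 81*x^2 + 72*x*y^2 + 108*x*y + 9*y^4 + 54*y^3 + 159*y^2 + 126*y + 58), Gamma_yyy = (36*x^2*y + 54*x^2 + 72*x*y + 54*x + 36*y)/(36*x^2*y^2 + 108*x^2*y + 81*x^2 + 72*x*y^2 + 108*x*y + 9*y^4 + 54*y^3 + 159*y^2 + 126*y + 58)


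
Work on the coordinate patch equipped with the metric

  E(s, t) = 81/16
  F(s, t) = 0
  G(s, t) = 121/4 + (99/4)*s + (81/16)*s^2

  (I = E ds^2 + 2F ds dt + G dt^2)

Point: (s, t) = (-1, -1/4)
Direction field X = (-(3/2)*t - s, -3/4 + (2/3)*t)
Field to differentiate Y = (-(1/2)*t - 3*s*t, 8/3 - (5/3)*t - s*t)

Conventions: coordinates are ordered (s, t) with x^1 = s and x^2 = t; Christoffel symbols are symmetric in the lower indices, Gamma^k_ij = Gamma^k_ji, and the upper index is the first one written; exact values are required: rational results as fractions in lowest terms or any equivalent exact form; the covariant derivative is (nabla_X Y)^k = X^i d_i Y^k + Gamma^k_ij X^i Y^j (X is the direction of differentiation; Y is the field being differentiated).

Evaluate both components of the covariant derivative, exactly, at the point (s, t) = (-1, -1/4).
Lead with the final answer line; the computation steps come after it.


Answer: (nabla_X Y)^s = 6457/2592, (nabla_X Y)^t = 583/144

E = 81/16, F = 0, G = 169/16 at the point
E_s = 0, E_t = 0, F_s = 0, F_t = 0, G_s = 117/8, G_t = 0
EG - F^2 = 13689/256;  g^inv = (256/13689) * [[169/16, 0], [0, 81/16]]
first-kind symbols [ij,l] = (1/2)(d_i g_jl + d_j g_il - d_l g_ij): [ss,s] = E_s/2 = 0, [ss,t] = F_s - E_t/2 = 0, [st,s] = E_t/2 = 0, [st,t] = G_s/2 = 117/16, [tt,s] = F_t - G_s/2 = -117/16, [tt,t] = G_t/2 = 0
Gamma^s_ij = (G*[ij,s] - F*[ij,t])/(EG - F^2), Gamma^t_ij = (E*[ij,t] - F*[ij,s])/(EG - F^2)
Gamma_sss = 0, Gamma_sst = 0, Gamma_stt = -13/9, Gamma_tss = 0, Gamma_tst = 9/13, Gamma_ttt = 0
X = (11/8, -11/12), Y = (-5/8, 17/6) at the point


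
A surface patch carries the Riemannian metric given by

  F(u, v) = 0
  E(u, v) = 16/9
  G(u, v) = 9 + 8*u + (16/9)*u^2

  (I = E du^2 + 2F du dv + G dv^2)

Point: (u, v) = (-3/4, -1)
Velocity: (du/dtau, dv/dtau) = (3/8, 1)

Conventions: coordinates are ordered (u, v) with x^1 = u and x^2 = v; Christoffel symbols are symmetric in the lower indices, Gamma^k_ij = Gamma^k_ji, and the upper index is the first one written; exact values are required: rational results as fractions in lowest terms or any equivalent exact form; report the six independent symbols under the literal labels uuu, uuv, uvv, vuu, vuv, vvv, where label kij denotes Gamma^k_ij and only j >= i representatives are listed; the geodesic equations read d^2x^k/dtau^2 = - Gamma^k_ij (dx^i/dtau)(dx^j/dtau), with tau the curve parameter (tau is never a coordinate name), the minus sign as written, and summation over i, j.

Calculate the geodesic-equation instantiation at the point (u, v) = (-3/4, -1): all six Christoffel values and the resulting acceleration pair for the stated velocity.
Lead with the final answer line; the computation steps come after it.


Answer: Gamma_uuu = 0, Gamma_uuv = 0, Gamma_uvv = -3/2, Gamma_vuu = 0, Gamma_vuv = 2/3, Gamma_vvv = 0; accelerations (d^2u/dtau^2, d^2v/dtau^2) = (3/2, -1/2)

E = 16/9, F = 0, G = 4 at the point
E_u = 0, E_v = 0, F_u = 0, F_v = 0, G_u = 16/3, G_v = 0
EG - F^2 = 64/9;  g^inv = (9/64) * [[4, 0], [0, 16/9]]
first-kind symbols [ij,l] = (1/2)(d_i g_jl + d_j g_il - d_l g_ij): [uu,u] = E_u/2 = 0, [uu,v] = F_u - E_v/2 = 0, [uv,u] = E_v/2 = 0, [uv,v] = G_u/2 = 8/3, [vv,u] = F_v - G_u/2 = -8/3, [vv,v] = G_v/2 = 0
Gamma^u_ij = (G*[ij,u] - F*[ij,v])/(EG - F^2), Gamma^v_ij = (E*[ij,v] - F*[ij,u])/(EG - F^2)
Gamma_uuu = 0, Gamma_uuv = 0, Gamma_uvv = -3/2, Gamma_vuu = 0, Gamma_vuv = 2/3, Gamma_vvv = 0
d^2u/dtau^2 = -(Gamma_uuu*(3/8)^2 + 2*Gamma_uuv*(3/8)*(1) + Gamma_uvv*(1)^2) = 3/2
d^2v/dtau^2 = -(Gamma_vuu*(3/8)^2 + 2*Gamma_vuv*(3/8)*(1) + Gamma_vvv*(1)^2) = -1/2


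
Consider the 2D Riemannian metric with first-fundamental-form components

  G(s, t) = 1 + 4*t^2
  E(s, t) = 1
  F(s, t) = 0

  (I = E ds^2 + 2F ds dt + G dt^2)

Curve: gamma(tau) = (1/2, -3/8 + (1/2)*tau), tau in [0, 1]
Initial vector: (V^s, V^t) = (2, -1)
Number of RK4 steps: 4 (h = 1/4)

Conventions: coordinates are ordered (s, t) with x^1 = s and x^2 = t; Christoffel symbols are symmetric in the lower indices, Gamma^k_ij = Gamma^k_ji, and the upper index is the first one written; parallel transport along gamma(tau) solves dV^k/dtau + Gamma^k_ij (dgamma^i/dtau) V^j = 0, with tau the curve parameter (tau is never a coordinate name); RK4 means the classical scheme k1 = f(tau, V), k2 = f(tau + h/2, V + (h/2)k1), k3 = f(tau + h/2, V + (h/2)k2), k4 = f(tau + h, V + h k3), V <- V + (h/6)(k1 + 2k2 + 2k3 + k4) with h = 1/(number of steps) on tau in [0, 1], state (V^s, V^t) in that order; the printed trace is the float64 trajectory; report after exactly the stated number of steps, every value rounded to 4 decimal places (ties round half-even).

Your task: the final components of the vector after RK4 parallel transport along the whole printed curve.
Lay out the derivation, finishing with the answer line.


gamma'(tau) = (0, 1/2); f(tau, V)^k = -Gamma^k_ij(gamma(tau)) gamma'^i(tau) V^j; h = 1/4; intermediate values shown to 6 dp
curve data and Christoffel symbols at the stage parameters:
  tau = 0.000000: gamma = (0.500000, -0.375000), gamma' = (0.000000, 0.500000); Gamma_sss = 0.000000, Gamma_sst = 0.000000, Gamma_stt = 0.000000, Gamma_tss = 0.000000, Gamma_tst = 0.000000, Gamma_ttt = -0.960000
  tau = 0.125000: gamma = (0.500000, -0.312500), gamma' = (0.000000, 0.500000); Gamma_sss = 0.000000, Gamma_sst = 0.000000, Gamma_stt = 0.000000, Gamma_tss = 0.000000, Gamma_tst = 0.000000, Gamma_ttt = -0.898876
  tau = 0.250000: gamma = (0.500000, -0.250000), gamma' = (0.000000, 0.500000); Gamma_sss = 0.000000, Gamma_sst = 0.000000, Gamma_stt = 0.000000, Gamma_tss = 0.000000, Gamma_tst = 0.000000, Gamma_ttt = -0.800000
  tau = 0.375000: gamma = (0.500000, -0.187500), gamma' = (0.000000, 0.500000); Gamma_sss = 0.000000, Gamma_sst = 0.000000, Gamma_stt = 0.000000, Gamma_tss = 0.000000, Gamma_tst = 0.000000, Gamma_ttt = -0.657534
  tau = 0.500000: gamma = (0.500000, -0.125000), gamma' = (0.000000, 0.500000); Gamma_sss = 0.000000, Gamma_sst = 0.000000, Gamma_stt = 0.000000, Gamma_tss = 0.000000, Gamma_tst = 0.000000, Gamma_ttt = -0.470588
  tau = 0.625000: gamma = (0.500000, -0.062500), gamma' = (0.000000, 0.500000); Gamma_sss = 0.000000, Gamma_sst = 0.000000, Gamma_stt = 0.000000, Gamma_tss = 0.000000, Gamma_tst = 0.000000, Gamma_ttt = -0.246154
  tau = 0.750000: gamma = (0.500000, 0.000000), gamma' = (0.000000, 0.500000); Gamma_sss = 0.000000, Gamma_sst = 0.000000, Gamma_stt = 0.000000, Gamma_tss = 0.000000, Gamma_tst = 0.000000, Gamma_ttt = 0.000000
  tau = 0.875000: gamma = (0.500000, 0.062500), gamma' = (0.000000, 0.500000); Gamma_sss = 0.000000, Gamma_sst = 0.000000, Gamma_stt = 0.000000, Gamma_tss = 0.000000, Gamma_tst = 0.000000, Gamma_ttt = 0.246154
  tau = 1.000000: gamma = (0.500000, 0.125000), gamma' = (0.000000, 0.500000); Gamma_sss = 0.000000, Gamma_sst = 0.000000, Gamma_stt = 0.000000, Gamma_tss = 0.000000, Gamma_tst = 0.000000, Gamma_ttt = 0.470588
step 0: V^s = 2.0000, V^t = -1.0000
step 1: k1 = (0.000000, -0.480000), k2 = (0.000000, -0.476404), k3 = (0.000000, -0.476202), k4 = (0.000000, -0.447620); V <- V + (h/6)(k1 + 2k2 + 2k3 + k4): V^s = 2.0000, V^t = -1.1180
step 2: k1 = (0.000000, -0.447214), k2 = (0.000000, -0.385952), k3 = (0.000000, -0.383434), k4 = (0.000000, -0.285622); V <- V + (h/6)(k1 + 2k2 + 2k3 + k4): V^s = 2.0000, V^t = -1.2127
step 3: k1 = (0.000000, -0.285338), k2 = (0.000000, -0.153643), k3 = (0.000000, -0.151617), k4 = (0.000000, 0.000000); V <- V + (h/6)(k1 + 2k2 + 2k3 + k4): V^s = 2.0000, V^t = -1.2500
step 4: k1 = (0.000000, 0.000000), k2 = (0.000000, 0.153848), k3 = (0.000000, 0.151481), k4 = (0.000000, 0.285210); V <- V + (h/6)(k1 + 2k2 + 2k3 + k4): V^s = 2.0000, V^t = -1.2127

Answer: V^s = 2.0000, V^t = -1.2127


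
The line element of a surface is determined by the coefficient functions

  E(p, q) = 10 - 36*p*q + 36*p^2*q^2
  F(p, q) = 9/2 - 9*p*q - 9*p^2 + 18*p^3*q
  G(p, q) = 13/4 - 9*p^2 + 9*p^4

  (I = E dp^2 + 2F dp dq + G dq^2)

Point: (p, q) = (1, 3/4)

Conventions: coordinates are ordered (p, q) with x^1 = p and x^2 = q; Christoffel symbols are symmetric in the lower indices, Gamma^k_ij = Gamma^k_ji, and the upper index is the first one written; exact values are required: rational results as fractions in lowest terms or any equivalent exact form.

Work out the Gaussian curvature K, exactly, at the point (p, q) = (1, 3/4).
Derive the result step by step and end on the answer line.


E = 13/4, F = 9/4, G = 13/4, EG - F^2 = 11/2 at the point
E_p = 27/2, E_q = 18, F_p = 63/4, F_q = 9, G_p = 18, G_q = 0
E_qq = 72, F_pq = 45, G_pp = 90
K follows from Brioschi's formula, (det M1 - det M2)/(EG - F^2)^2.
M1 = [[-E_qq/2 + F_pq - G_pp/2, E_p/2, F_p - E_q/2], [F_q - G_p/2, E, F], [G_q/2, F, G]] = [[-36, 27/4, 27/4], [0, 13/4, 9/4], [0, 9/4, 13/4]]; det M1 = -198
M2 = [[0, E_q/2, G_p/2], [E_q/2, E, F], [G_p/2, F, G]] = [[0, 9, 9], [9, 13/4, 9/4], [9, 9/4, 13/4]]; det M2 = -162
det M1 - det M2 = -36; K = -36 / (11/2)^2 = -144/121

Answer: K = -144/121


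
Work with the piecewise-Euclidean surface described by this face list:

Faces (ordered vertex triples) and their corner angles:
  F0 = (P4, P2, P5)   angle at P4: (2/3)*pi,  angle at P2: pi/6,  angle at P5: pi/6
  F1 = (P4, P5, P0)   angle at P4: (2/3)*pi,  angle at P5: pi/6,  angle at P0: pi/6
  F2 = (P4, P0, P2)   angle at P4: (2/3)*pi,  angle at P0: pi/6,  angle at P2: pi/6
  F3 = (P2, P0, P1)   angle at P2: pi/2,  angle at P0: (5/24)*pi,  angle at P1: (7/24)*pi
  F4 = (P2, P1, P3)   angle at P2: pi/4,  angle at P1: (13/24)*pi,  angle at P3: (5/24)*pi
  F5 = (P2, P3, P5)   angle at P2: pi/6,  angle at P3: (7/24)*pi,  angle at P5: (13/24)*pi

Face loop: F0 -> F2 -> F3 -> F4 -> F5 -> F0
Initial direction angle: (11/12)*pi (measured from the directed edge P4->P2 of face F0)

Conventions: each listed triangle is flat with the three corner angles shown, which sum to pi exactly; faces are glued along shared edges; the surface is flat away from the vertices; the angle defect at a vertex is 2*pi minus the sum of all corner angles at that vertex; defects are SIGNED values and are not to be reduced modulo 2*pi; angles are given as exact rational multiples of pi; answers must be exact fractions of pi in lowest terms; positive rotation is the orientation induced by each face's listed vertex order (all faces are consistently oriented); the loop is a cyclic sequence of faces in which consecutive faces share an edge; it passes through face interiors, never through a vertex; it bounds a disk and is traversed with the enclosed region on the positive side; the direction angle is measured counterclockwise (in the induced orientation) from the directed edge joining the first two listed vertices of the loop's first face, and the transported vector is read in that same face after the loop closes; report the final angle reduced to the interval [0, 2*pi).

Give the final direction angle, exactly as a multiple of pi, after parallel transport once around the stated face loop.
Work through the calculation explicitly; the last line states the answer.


enclosed vertex P2: corner angles sum to (5/4)*pi, defect = 2*pi - (5/4)*pi = (3/4)*pi
adding the enclosed defects to the starting angle (mod 2*pi, induced orientation) gives the holonomy
final angle = (11/12)*pi + (3/4)*pi = (5/3)*pi (mod 2*pi)

Answer: final direction angle = (5/3)*pi


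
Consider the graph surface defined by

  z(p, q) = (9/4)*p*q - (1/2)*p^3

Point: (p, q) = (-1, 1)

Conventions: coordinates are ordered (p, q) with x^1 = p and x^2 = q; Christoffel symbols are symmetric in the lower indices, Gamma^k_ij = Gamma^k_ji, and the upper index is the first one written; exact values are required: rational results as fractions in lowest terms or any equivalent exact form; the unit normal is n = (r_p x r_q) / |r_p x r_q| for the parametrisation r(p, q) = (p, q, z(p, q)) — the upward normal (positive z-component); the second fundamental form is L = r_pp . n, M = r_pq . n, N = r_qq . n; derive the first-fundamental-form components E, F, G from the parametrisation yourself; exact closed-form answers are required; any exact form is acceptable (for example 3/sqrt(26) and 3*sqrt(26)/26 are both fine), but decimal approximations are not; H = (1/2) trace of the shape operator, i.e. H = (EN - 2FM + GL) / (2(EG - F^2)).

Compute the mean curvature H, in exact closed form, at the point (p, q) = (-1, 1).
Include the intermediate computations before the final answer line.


z_p = 3/4, z_q = -9/4, z_pp = 3, z_pq = 9/4, z_qq = 0
E = 25/16, F = -27/16, G = 97/16; answer radicand W^2 = 53/8
unnormalised second-form numerators: l = 3, m = 9/4, n = 0; L = l/sqrt(53/8), and similarly M = m/sqrt(W^2), N = n/sqrt(W^2)
H = (E*n - 2*F*m + G*l) / (2*(EG - F^2)*sqrt(W^2)); E*n - 2*F*m + G*l = 825/32, EG - F^2 = 53/8, so H = (825/424)/sqrt(53/8)

Answer: H = 825*sqrt(106)/11236


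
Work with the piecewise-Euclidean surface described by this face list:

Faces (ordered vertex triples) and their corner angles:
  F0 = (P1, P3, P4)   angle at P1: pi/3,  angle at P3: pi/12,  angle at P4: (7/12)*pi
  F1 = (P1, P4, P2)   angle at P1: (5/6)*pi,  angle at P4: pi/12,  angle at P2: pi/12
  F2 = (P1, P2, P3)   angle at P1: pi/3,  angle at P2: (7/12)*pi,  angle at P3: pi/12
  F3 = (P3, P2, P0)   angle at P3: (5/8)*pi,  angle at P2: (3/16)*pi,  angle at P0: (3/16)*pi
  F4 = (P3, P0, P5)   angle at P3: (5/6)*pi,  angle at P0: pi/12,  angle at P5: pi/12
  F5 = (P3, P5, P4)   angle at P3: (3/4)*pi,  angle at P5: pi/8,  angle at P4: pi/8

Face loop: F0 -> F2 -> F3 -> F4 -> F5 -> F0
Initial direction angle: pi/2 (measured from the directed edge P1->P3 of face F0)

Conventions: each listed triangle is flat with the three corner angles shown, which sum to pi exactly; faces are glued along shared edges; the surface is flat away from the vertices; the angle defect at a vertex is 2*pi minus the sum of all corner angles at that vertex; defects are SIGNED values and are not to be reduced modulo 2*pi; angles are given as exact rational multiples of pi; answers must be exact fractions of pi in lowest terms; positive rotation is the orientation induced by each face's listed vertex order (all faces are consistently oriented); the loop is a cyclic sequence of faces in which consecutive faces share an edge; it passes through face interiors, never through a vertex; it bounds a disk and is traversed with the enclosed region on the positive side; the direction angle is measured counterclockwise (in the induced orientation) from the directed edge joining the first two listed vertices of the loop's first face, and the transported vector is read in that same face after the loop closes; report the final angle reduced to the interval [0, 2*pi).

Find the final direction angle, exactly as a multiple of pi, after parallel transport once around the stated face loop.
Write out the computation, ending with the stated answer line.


enclosed vertex P3: corner angles sum to (19/8)*pi, defect = 2*pi - (19/8)*pi = (-3/8)*pi
holonomy = initial angle + sum of enclosed defects (mod 2*pi), positive in the induced orientation
final angle = pi/2 - (3/8)*pi = pi/8 (mod 2*pi)

Answer: final direction angle = pi/8


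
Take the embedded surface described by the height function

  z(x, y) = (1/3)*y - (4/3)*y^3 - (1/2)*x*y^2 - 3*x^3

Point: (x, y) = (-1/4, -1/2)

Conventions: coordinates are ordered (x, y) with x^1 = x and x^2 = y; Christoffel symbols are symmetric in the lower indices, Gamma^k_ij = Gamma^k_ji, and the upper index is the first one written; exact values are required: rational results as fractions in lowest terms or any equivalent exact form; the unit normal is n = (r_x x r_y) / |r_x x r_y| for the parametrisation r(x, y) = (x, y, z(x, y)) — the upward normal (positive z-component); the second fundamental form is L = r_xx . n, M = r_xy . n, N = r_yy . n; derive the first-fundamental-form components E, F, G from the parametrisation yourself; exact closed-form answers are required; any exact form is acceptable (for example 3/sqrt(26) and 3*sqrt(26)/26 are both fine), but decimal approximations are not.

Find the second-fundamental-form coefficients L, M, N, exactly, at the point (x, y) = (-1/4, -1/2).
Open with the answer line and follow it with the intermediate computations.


Answer: L = 216*sqrt(4837)/4837, M = 24*sqrt(4837)/4837, N = 204*sqrt(4837)/4837

z_x = -11/16, z_y = -19/24, z_xx = 9/2, z_xy = 1/2, z_yy = 17/4
E = 377/256, F = 209/384, G = 937/576; answer radicand W^2 = 4837/2304
unnormalised second-form numerators: l = 9/2, m = 1/2, n = 17/4; L = l/sqrt(4837/2304), and similarly M = m/sqrt(W^2), N = n/sqrt(W^2)


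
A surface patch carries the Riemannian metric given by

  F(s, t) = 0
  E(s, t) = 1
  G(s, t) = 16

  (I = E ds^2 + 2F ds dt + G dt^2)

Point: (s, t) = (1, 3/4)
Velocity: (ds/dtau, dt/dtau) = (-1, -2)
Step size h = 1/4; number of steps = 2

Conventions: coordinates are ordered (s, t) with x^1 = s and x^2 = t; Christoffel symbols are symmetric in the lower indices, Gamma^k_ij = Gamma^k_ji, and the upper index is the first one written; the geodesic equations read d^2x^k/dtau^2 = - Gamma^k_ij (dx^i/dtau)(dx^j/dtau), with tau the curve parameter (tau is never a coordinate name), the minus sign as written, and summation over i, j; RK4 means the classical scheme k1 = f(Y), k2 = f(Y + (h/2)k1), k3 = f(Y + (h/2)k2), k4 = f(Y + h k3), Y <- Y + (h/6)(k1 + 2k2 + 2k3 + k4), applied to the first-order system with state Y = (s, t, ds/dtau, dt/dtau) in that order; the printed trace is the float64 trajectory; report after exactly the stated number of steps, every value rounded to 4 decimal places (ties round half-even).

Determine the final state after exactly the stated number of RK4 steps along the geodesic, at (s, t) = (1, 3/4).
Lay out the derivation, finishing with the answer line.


f(Y) = (ds/dtau, dt/dtau, -Gamma^s_ij Y'^i Y'^j, -Gamma^t_ij Y'^i Y'^j) with the Gammas evaluated at the stage position; h = 0.250000; intermediate values shown to 6 dp
step 0: s = 1.0000, t = 0.7500, ds/dtau = -1.0000, dt/dtau = -2.0000
step 1:
  k1: at (s, t) = (1.000000, 0.750000), (ds/dtau, dt/dtau) = (-1.000000, -2.000000); Gamma_sss = 0.000000, Gamma_sst = 0.000000, Gamma_stt = 0.000000, Gamma_tss = 0.000000, Gamma_tst = 0.000000, Gamma_ttt = 0.000000; k1 = (-1.000000, -2.000000, 0.000000, 0.000000)
  k2: at (s, t) = (0.875000, 0.500000), (ds/dtau, dt/dtau) = (-1.000000, -2.000000); Gamma_sss = 0.000000, Gamma_sst = 0.000000, Gamma_stt = 0.000000, Gamma_tss = 0.000000, Gamma_tst = 0.000000, Gamma_ttt = 0.000000; k2 = (-1.000000, -2.000000, 0.000000, 0.000000)
  k3: at (s, t) = (0.875000, 0.500000), (ds/dtau, dt/dtau) = (-1.000000, -2.000000); Gamma_sss = 0.000000, Gamma_sst = 0.000000, Gamma_stt = 0.000000, Gamma_tss = 0.000000, Gamma_tst = 0.000000, Gamma_ttt = 0.000000; k3 = (-1.000000, -2.000000, 0.000000, 0.000000)
  k4: at (s, t) = (0.750000, 0.250000), (ds/dtau, dt/dtau) = (-1.000000, -2.000000); Gamma_sss = 0.000000, Gamma_sst = 0.000000, Gamma_stt = 0.000000, Gamma_tss = 0.000000, Gamma_tst = 0.000000, Gamma_ttt = 0.000000; k4 = (-1.000000, -2.000000, 0.000000, 0.000000)
  Y <- Y + (h/6)(k1 + 2k2 + 2k3 + k4): s = 0.7500, t = 0.2500, ds/dtau = -1.0000, dt/dtau = -2.0000
step 2:
  k1: at (s, t) = (0.750000, 0.250000), (ds/dtau, dt/dtau) = (-1.000000, -2.000000); Gamma_sss = 0.000000, Gamma_sst = 0.000000, Gamma_stt = 0.000000, Gamma_tss = 0.000000, Gamma_tst = 0.000000, Gamma_ttt = 0.000000; k1 = (-1.000000, -2.000000, 0.000000, 0.000000)
  k2: at (s, t) = (0.625000, 0.000000), (ds/dtau, dt/dtau) = (-1.000000, -2.000000); Gamma_sss = 0.000000, Gamma_sst = 0.000000, Gamma_stt = 0.000000, Gamma_tss = 0.000000, Gamma_tst = 0.000000, Gamma_ttt = 0.000000; k2 = (-1.000000, -2.000000, 0.000000, 0.000000)
  k3: at (s, t) = (0.625000, 0.000000), (ds/dtau, dt/dtau) = (-1.000000, -2.000000); Gamma_sss = 0.000000, Gamma_sst = 0.000000, Gamma_stt = 0.000000, Gamma_tss = 0.000000, Gamma_tst = 0.000000, Gamma_ttt = 0.000000; k3 = (-1.000000, -2.000000, 0.000000, 0.000000)
  k4: at (s, t) = (0.500000, -0.250000), (ds/dtau, dt/dtau) = (-1.000000, -2.000000); Gamma_sss = 0.000000, Gamma_sst = 0.000000, Gamma_stt = 0.000000, Gamma_tss = 0.000000, Gamma_tst = 0.000000, Gamma_ttt = 0.000000; k4 = (-1.000000, -2.000000, 0.000000, 0.000000)
  Y <- Y + (h/6)(k1 + 2k2 + 2k3 + k4): s = 0.5000, t = -0.2500, ds/dtau = -1.0000, dt/dtau = -2.0000

Answer: s = 0.5000, t = -0.2500, ds/dtau = -1.0000, dt/dtau = -2.0000


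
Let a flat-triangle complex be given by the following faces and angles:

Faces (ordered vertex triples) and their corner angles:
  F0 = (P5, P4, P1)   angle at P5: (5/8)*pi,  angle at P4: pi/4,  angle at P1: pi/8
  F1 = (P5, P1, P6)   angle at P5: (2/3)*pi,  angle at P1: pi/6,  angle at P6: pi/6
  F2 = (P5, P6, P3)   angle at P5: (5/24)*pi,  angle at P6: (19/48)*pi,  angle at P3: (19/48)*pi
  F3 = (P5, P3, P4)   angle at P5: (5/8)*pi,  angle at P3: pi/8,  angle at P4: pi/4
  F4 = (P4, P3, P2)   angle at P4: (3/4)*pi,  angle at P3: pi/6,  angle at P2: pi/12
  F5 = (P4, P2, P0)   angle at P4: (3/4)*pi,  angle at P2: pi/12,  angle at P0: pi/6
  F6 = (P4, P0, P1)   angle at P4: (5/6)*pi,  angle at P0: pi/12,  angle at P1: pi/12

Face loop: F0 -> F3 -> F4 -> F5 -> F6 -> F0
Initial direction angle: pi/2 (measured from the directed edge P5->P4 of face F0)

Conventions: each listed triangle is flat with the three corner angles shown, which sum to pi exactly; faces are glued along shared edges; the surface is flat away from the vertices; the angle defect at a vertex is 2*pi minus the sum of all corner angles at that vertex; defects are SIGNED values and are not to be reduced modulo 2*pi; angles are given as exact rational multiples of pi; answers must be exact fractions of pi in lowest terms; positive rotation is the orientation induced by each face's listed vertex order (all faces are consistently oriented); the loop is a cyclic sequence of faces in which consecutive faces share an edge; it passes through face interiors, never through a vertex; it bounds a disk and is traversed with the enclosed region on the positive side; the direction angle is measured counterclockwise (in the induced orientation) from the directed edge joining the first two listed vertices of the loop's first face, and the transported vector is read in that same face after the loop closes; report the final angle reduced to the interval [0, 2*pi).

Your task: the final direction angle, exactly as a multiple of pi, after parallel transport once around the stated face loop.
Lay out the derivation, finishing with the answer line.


enclosed vertex P4: corner angles sum to (17/6)*pi, defect = 2*pi - (17/6)*pi = (-5/6)*pi
the rotation equals the total enclosed defect, so the final angle is initial + defects (mod 2*pi)
final angle = pi/2 - (5/6)*pi = (5/3)*pi (mod 2*pi)

Answer: final direction angle = (5/3)*pi


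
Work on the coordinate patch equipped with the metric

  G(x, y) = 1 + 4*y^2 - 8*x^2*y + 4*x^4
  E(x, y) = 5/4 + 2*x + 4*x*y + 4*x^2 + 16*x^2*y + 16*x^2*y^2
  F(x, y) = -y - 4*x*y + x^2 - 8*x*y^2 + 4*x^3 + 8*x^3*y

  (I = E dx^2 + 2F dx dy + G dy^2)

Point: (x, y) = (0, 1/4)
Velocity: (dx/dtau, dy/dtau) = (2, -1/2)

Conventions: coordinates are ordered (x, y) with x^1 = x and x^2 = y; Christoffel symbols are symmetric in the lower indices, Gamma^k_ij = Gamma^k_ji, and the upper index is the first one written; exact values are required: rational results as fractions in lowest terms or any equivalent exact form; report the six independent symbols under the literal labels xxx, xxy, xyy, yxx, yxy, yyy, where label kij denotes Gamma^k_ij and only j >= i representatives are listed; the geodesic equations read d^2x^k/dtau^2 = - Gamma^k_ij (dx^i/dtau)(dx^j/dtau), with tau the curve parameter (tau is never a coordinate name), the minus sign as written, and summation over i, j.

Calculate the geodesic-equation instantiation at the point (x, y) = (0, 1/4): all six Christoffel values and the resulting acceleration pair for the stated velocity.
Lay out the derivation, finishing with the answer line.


E = 5/4, F = -1/4, G = 5/4 at the point
E_x = 3, E_y = 0, F_x = -3/2, F_y = -1, G_x = 0, G_y = 2
EG - F^2 = 3/2;  g^inv = (2/3) * [[5/4, 1/4], [1/4, 5/4]]
first-kind symbols [ij,l] = (1/2)(d_i g_jl + d_j g_il - d_l g_ij): [xx,x] = E_x/2 = 3/2, [xx,y] = F_x - E_y/2 = -3/2, [xy,x] = E_y/2 = 0, [xy,y] = G_x/2 = 0, [yy,x] = F_y - G_x/2 = -1, [yy,y] = G_y/2 = 1
Gamma^x_ij = (G*[ij,x] - F*[ij,y])/(EG - F^2), Gamma^y_ij = (E*[ij,y] - F*[ij,x])/(EG - F^2)
Gamma_xxx = 1, Gamma_xxy = 0, Gamma_xyy = -2/3, Gamma_yxx = -1, Gamma_yxy = 0, Gamma_yyy = 2/3
d^2x/dtau^2 = -(Gamma_xxx*(2)^2 + 2*Gamma_xxy*(2)*(-1/2) + Gamma_xyy*(-1/2)^2) = -23/6
d^2y/dtau^2 = -(Gamma_yxx*(2)^2 + 2*Gamma_yxy*(2)*(-1/2) + Gamma_yyy*(-1/2)^2) = 23/6

Answer: Gamma_xxx = 1, Gamma_xxy = 0, Gamma_xyy = -2/3, Gamma_yxx = -1, Gamma_yxy = 0, Gamma_yyy = 2/3; accelerations (d^2x/dtau^2, d^2y/dtau^2) = (-23/6, 23/6)


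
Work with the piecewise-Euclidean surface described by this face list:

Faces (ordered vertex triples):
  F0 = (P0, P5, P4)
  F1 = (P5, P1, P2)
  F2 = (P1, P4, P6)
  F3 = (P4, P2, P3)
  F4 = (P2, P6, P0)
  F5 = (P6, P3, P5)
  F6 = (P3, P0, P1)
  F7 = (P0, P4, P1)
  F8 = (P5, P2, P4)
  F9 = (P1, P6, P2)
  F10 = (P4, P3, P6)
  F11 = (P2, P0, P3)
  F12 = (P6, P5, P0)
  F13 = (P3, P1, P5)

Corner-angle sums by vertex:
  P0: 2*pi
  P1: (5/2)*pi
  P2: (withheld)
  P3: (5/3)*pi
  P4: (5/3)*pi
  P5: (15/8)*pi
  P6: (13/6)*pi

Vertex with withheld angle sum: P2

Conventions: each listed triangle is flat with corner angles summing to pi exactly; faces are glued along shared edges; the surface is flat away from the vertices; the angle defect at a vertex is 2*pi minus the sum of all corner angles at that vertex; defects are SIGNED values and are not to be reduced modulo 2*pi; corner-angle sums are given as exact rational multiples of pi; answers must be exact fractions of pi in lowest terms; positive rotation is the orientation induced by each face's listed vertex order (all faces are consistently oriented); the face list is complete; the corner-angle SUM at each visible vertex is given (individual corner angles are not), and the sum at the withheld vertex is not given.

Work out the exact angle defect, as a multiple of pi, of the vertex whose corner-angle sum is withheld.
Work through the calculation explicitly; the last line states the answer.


V = 7, E = 21, F = 14; chi = V - E + F = 0
Gauss-Bonnet: total defect = 2*pi*chi = 0; visible defects sum to pi/8

Answer: defect(P2) = -pi/8


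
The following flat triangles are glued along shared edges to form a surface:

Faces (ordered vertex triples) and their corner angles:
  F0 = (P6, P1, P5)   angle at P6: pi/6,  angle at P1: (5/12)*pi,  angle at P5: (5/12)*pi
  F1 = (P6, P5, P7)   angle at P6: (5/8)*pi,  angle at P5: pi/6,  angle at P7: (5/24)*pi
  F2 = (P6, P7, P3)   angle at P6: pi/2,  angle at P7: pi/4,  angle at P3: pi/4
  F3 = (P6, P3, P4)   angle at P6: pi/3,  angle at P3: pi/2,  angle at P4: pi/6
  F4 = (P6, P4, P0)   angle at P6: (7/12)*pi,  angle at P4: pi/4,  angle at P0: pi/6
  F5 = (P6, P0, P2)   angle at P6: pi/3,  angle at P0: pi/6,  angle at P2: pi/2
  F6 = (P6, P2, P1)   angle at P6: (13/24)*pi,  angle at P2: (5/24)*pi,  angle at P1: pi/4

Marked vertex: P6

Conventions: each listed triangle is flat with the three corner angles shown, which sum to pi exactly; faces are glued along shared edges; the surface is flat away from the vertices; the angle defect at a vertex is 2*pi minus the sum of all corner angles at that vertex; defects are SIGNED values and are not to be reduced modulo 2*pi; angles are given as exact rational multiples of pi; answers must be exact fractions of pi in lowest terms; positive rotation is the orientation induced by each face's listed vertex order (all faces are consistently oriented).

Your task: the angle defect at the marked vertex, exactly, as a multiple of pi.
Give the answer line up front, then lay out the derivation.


Answer: defect(P6) = (-13/12)*pi

Sum of corner angles at P6: (37/12)*pi
defect = 2*pi - (37/12)*pi


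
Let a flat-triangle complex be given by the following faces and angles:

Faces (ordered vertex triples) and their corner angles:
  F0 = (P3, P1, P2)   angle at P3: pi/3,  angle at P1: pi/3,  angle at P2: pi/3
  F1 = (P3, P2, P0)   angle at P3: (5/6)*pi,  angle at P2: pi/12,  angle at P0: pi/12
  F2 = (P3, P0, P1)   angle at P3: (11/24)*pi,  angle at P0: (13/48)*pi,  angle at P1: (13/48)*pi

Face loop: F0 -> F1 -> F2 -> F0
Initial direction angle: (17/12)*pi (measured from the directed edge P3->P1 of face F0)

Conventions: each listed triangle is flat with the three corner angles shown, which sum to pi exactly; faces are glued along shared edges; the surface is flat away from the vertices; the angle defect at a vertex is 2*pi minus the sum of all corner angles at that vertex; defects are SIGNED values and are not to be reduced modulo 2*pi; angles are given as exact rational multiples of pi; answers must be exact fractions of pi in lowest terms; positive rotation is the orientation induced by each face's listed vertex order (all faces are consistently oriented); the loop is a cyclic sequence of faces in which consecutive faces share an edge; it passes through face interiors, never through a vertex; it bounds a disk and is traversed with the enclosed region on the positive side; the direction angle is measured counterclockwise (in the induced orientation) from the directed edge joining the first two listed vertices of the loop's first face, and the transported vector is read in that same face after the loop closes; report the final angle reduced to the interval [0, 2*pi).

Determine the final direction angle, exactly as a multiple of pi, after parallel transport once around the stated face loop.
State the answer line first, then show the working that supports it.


Answer: final direction angle = (43/24)*pi

enclosed vertex P3: corner angles sum to (13/8)*pi, defect = 2*pi - (13/8)*pi = (3/8)*pi
final direction = starting direction + enclosed defect total, reduced mod 2*pi (induced orientation)
final angle = (17/12)*pi + (3/8)*pi = (43/24)*pi (mod 2*pi)


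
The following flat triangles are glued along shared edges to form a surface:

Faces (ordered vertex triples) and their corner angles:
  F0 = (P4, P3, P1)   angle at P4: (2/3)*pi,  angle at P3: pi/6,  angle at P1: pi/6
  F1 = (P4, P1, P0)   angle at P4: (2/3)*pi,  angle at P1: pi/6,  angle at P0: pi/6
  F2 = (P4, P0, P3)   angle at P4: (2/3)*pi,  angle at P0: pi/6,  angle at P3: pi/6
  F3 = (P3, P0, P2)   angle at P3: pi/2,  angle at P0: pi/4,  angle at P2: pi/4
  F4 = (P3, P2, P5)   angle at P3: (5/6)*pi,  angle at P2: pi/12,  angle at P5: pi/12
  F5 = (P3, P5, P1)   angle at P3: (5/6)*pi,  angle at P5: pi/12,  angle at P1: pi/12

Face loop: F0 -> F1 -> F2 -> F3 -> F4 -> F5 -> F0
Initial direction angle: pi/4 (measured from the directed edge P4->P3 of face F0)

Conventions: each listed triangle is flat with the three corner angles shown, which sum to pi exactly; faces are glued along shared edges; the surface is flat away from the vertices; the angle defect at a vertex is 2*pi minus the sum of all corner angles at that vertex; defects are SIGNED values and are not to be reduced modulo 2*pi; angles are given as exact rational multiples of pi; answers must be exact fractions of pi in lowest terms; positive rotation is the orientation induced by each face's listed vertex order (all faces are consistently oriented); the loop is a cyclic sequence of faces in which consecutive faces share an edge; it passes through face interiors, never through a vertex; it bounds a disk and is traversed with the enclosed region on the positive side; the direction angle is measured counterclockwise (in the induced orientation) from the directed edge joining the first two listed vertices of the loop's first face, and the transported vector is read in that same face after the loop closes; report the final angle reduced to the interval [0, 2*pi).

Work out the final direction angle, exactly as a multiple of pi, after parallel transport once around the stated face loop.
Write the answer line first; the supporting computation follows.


Answer: final direction angle = (7/4)*pi

enclosed vertex P3: corner angles sum to (5/2)*pi, defect = 2*pi - (5/2)*pi = -pi/2
enclosed vertex P4: corner angles sum to 2*pi, defect = 2*pi - 2*pi = 0
by Gauss-Bonnet the loop rotates the vector by the enclosed defect sum (positive orientation, mod 2*pi)
final angle = pi/4 - pi/2 = (7/4)*pi (mod 2*pi)


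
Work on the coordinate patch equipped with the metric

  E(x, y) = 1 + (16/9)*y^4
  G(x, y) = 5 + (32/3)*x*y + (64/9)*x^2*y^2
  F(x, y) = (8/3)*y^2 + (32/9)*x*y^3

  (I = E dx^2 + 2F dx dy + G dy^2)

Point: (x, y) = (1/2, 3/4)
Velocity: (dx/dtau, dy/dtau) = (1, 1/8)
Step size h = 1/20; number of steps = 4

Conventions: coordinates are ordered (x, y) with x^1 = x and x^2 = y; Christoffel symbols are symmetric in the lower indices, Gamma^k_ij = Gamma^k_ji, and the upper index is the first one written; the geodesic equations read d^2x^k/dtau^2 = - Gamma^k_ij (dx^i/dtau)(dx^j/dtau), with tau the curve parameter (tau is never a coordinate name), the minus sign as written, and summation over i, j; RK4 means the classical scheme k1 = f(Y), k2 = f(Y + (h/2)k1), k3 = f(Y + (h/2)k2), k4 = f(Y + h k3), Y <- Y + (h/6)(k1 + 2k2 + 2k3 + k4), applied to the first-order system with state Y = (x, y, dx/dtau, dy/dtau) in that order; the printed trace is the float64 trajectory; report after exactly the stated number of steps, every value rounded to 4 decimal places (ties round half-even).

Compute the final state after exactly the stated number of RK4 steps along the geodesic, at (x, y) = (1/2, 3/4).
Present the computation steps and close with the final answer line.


f(Y) = (dx/dtau, dy/dtau, -Gamma^x_ij Y'^i Y'^j, -Gamma^y_ij Y'^i Y'^j) with the Gammas evaluated at the stage position; h = 0.050000; intermediate values shown to 6 dp
step 0: x = 0.5000, y = 0.7500, dx/dtau = 1.0000, dy/dtau = 0.1250
step 1:
  k1: at (x, y) = (0.500000, 0.750000), (dx/dtau, dy/dtau) = (1.000000, 0.125000); Gamma_xxx = 0.000000, Gamma_xxy = 0.142012, Gamma_xyy = 0.094675, Gamma_yxx = 0.000000, Gamma_yxy = 0.568047, Gamma_yyy = 0.378698; k1 = (1.000000, 0.125000, -0.036982, -0.147929)
  k2: at (x, y) = (0.525000, 0.753125), (dx/dtau, dy/dtau) = (0.999075, 0.121302); Gamma_xxx = 0.000000, Gamma_xxy = 0.139327, Gamma_xyy = 0.097125, Gamma_yxx = 0.000000, Gamma_yxy = 0.562712, Gamma_yyy = 0.392264; k2 = (0.999075, 0.121302, -0.035199, -0.142162)
  k3: at (x, y) = (0.524977, 0.753033), (dx/dtau, dy/dtau) = (0.999120, 0.121446); Gamma_xxx = 0.000000, Gamma_xxy = 0.139293, Gamma_xyy = 0.097108, Gamma_yxx = 0.000000, Gamma_yxy = 0.562681, Gamma_yyy = 0.392273; k3 = (0.999120, 0.121446, -0.035236, -0.142336)
  k4: at (x, y) = (0.549956, 0.756072), (dx/dtau, dy/dtau) = (0.998238, 0.117883); Gamma_xxx = 0.000000, Gamma_xxy = 0.136651, Gamma_xyy = 0.099398, Gamma_yxx = 0.000000, Gamma_yxy = 0.557367, Gamma_yyy = 0.405421; k4 = (0.998238, 0.117883, -0.033542, -0.136811)
  Y <- Y + (h/6)(k1 + 2k2 + 2k3 + k4): x = 0.5500, y = 0.7561, dx/dtau = 0.9982, dy/dtau = 0.1179
step 2:
  k1: at (x, y) = (0.549955, 0.756070), (dx/dtau, dy/dtau) = (0.998238, 0.117886); Gamma_xxx = 0.000000, Gamma_xxy = 0.136650, Gamma_xyy = 0.099397, Gamma_yxx = 0.000000, Gamma_yxy = 0.557366, Gamma_yyy = 0.405421; k1 = (0.998238, 0.117886, -0.033543, -0.136814)
  k2: at (x, y) = (0.574911, 0.759017), (dx/dtau, dy/dtau) = (0.997400, 0.114465); Gamma_xxx = 0.000000, Gamma_xxy = 0.134046, Gamma_xyy = 0.101532, Gamma_yxx = 0.000000, Gamma_yxy = 0.552076, Gamma_yyy = 0.418165; k2 = (0.997400, 0.114465, -0.031938, -0.131537)
  k3: at (x, y) = (0.574890, 0.758931), (dx/dtau, dy/dtau) = (0.997440, 0.114597); Gamma_xxx = 0.000000, Gamma_xxy = 0.134016, Gamma_xyy = 0.101517, Gamma_yxx = 0.000000, Gamma_yxy = 0.552048, Gamma_yyy = 0.418176; k3 = (0.997440, 0.114597, -0.031970, -0.131694)
  k4: at (x, y) = (0.599827, 0.761800), (dx/dtau, dy/dtau) = (0.996640, 0.111301); Gamma_xxx = 0.000000, Gamma_xxy = 0.131457, Gamma_xyy = 0.103507, Gamma_yxx = 0.000000, Gamma_yxy = 0.546790, Gamma_yyy = 0.430532; k4 = (0.996640, 0.111301, -0.030446, -0.126641)
  Y <- Y + (h/6)(k1 + 2k2 + 2k3 + k4): x = 0.5998, y = 0.7618, dx/dtau = 0.9966, dy/dtau = 0.1113
step 3:
  k1: at (x, y) = (0.599827, 0.761797), (dx/dtau, dy/dtau) = (0.996640, 0.111303); Gamma_xxx = 0.000000, Gamma_xxy = 0.131456, Gamma_xyy = 0.103506, Gamma_yxx = 0.000000, Gamma_yxy = 0.546789, Gamma_yyy = 0.430533; k1 = (0.996640, 0.111303, -0.030447, -0.126643)
  k2: at (x, y) = (0.624743, 0.764580), (dx/dtau, dy/dtau) = (0.995879, 0.108137); Gamma_xxx = 0.000000, Gamma_xxy = 0.128939, Gamma_xyy = 0.105357, Gamma_yxx = 0.000000, Gamma_yxy = 0.541563, Gamma_yyy = 0.442514; k2 = (0.995879, 0.108137, -0.029003, -0.121818)
  k3: at (x, y) = (0.624724, 0.764501), (dx/dtau, dy/dtau) = (0.995915, 0.108257); Gamma_xxx = 0.000000, Gamma_xxy = 0.128913, Gamma_xyy = 0.105344, Gamma_yxx = 0.000000, Gamma_yxy = 0.541539, Gamma_yyy = 0.442527; k3 = (0.995915, 0.108257, -0.029032, -0.121958)
  k4: at (x, y) = (0.649622, 0.767210), (dx/dtau, dy/dtau) = (0.995188, 0.105205); Gamma_xxx = 0.000000, Gamma_xxy = 0.126443, Gamma_xyy = 0.107064, Gamma_yxx = 0.000000, Gamma_yxy = 0.536352, Gamma_yyy = 0.454147; k4 = (0.995188, 0.105205, -0.027662, -0.117337)
  Y <- Y + (h/6)(k1 + 2k2 + 2k3 + k4): x = 0.6496, y = 0.7672, dx/dtau = 0.9952, dy/dtau = 0.1052
step 4:
  k1: at (x, y) = (0.649622, 0.767208), (dx/dtau, dy/dtau) = (0.995189, 0.105207); Gamma_xxx = 0.000000, Gamma_xxy = 0.126443, Gamma_xyy = 0.107063, Gamma_yxx = 0.000000, Gamma_yxy = 0.536351, Gamma_yyy = 0.454147; k1 = (0.995189, 0.105207, -0.027662, -0.117339)
  k2: at (x, y) = (0.674501, 0.769838), (dx/dtau, dy/dtau) = (0.994497, 0.102273); Gamma_xxx = 0.000000, Gamma_xxy = 0.124017, Gamma_xyy = 0.108659, Gamma_yxx = 0.000000, Gamma_yxy = 0.531205, Gamma_yyy = 0.465420; k2 = (0.994497, 0.102273, -0.026364, -0.112926)
  k3: at (x, y) = (0.674484, 0.769765), (dx/dtau, dy/dtau) = (0.994529, 0.102384); Gamma_xxx = 0.000000, Gamma_xxy = 0.123995, Gamma_xyy = 0.108647, Gamma_yxx = 0.000000, Gamma_yxy = 0.531183, Gamma_yyy = 0.465434; k3 = (0.994529, 0.102384, -0.026390, -0.113053)
  k4: at (x, y) = (0.699348, 0.772327), (dx/dtau, dy/dtau) = (0.993869, 0.099554); Gamma_xxx = 0.000000, Gamma_xxy = 0.121617, Gamma_xyy = 0.110125, Gamma_yxx = 0.000000, Gamma_yxy = 0.526082, Gamma_yyy = 0.476371; k4 = (0.993869, 0.099554, -0.025158, -0.108826)
  Y <- Y + (h/6)(k1 + 2k2 + 2k3 + k4): x = 0.6993, y = 0.7723, dx/dtau = 0.9939, dy/dtau = 0.0996

Answer: x = 0.6993, y = 0.7723, dx/dtau = 0.9939, dy/dtau = 0.0996
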